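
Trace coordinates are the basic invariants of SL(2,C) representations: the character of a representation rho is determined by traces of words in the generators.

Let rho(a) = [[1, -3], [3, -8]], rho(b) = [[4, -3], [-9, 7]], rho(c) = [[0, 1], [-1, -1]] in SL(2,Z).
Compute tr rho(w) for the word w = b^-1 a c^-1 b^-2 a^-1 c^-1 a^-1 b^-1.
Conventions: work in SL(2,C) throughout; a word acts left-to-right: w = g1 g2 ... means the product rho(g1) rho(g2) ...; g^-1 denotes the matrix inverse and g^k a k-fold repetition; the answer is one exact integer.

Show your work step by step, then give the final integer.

rho(b^-1) = [[7, 3], [9, 4]]
... * rho(a) = [[1, -3], [3, -8]]  ->  [[16, -45], [21, -59]]
... * rho(c^-1) = [[-1, -1], [1, 0]]  ->  [[-61, -16], [-80, -21]]
... * rho(b^-1) = [[7, 3], [9, 4]]  ->  [[-571, -247], [-749, -324]]
... * rho(b^-1) = [[7, 3], [9, 4]]  ->  [[-6220, -2701], [-8159, -3543]]
... * rho(a^-1) = [[-8, 3], [-3, 1]]  ->  [[57863, -21361], [75901, -28020]]
... * rho(c^-1) = [[-1, -1], [1, 0]]  ->  [[-79224, -57863], [-103921, -75901]]
... * rho(a^-1) = [[-8, 3], [-3, 1]]  ->  [[807381, -295535], [1059071, -387664]]
... * rho(b^-1) = [[7, 3], [9, 4]]  ->  [[2991852, 1240003], [3924521, 1626557]]
tr = 2991852 + 1626557 = 4618409

4618409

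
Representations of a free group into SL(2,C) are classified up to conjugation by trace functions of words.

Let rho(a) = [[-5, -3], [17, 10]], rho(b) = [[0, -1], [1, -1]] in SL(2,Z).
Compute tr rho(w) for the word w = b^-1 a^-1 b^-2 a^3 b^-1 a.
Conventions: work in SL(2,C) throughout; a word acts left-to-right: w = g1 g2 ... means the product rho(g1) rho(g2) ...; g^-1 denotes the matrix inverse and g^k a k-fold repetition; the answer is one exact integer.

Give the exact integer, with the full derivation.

463805

rho(b^-1) = [[-1, 1], [-1, 0]]
... * rho(a^-1) = [[10, 3], [-17, -5]]  ->  [[-27, -8], [-10, -3]]
... * rho(b^-1) = [[-1, 1], [-1, 0]]  ->  [[35, -27], [13, -10]]
... * rho(b^-1) = [[-1, 1], [-1, 0]]  ->  [[-8, 35], [-3, 13]]
... * rho(a) = [[-5, -3], [17, 10]]  ->  [[635, 374], [236, 139]]
... * rho(a) = [[-5, -3], [17, 10]]  ->  [[3183, 1835], [1183, 682]]
... * rho(a) = [[-5, -3], [17, 10]]  ->  [[15280, 8801], [5679, 3271]]
... * rho(b^-1) = [[-1, 1], [-1, 0]]  ->  [[-24081, 15280], [-8950, 5679]]
... * rho(a) = [[-5, -3], [17, 10]]  ->  [[380165, 225043], [141293, 83640]]
tr = 380165 + 83640 = 463805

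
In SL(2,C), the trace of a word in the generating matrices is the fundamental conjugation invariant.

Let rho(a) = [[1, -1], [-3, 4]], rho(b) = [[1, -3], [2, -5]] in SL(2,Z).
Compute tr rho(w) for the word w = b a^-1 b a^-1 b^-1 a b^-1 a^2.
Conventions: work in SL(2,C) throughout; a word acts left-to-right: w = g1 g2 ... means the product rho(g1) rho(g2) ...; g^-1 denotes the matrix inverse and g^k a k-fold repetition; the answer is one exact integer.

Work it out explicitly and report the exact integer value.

rho(b) = [[1, -3], [2, -5]]
... * rho(a^-1) = [[4, 1], [3, 1]]  ->  [[-5, -2], [-7, -3]]
... * rho(b) = [[1, -3], [2, -5]]  ->  [[-9, 25], [-13, 36]]
... * rho(a^-1) = [[4, 1], [3, 1]]  ->  [[39, 16], [56, 23]]
... * rho(b^-1) = [[-5, 3], [-2, 1]]  ->  [[-227, 133], [-326, 191]]
... * rho(a) = [[1, -1], [-3, 4]]  ->  [[-626, 759], [-899, 1090]]
... * rho(b^-1) = [[-5, 3], [-2, 1]]  ->  [[1612, -1119], [2315, -1607]]
... * rho(a) = [[1, -1], [-3, 4]]  ->  [[4969, -6088], [7136, -8743]]
... * rho(a) = [[1, -1], [-3, 4]]  ->  [[23233, -29321], [33365, -42108]]
tr = 23233 + -42108 = -18875

-18875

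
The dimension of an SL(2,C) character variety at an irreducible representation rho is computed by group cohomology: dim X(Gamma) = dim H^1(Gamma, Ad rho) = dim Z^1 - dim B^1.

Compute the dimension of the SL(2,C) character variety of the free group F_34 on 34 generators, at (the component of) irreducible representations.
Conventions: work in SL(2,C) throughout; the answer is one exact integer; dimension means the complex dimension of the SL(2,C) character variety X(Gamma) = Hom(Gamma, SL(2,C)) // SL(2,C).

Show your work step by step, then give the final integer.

Here Gamma is free of rank 34 — no relator constrains a cocycle.
A cocycle picks one sl_2 vector per generator freely, giving dim Z^1 = 3*34 = 102.
Irreducibility makes the coboundary map sl_2 -> Z^1 injective (trivial centralizer), so dim B^1 = 3.
Therefore dim X = 102 - 3 = 99.

99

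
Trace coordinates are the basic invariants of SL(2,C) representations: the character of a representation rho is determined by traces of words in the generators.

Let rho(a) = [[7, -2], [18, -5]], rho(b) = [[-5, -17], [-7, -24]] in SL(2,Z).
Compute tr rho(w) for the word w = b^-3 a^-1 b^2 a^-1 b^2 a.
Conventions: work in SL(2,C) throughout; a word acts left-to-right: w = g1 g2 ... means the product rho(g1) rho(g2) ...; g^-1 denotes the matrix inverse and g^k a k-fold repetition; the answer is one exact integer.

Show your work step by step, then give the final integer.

3336587543669

rho(b^-1) = [[-24, 17], [7, -5]]
... * rho(b^-1) = [[-24, 17], [7, -5]]  ->  [[695, -493], [-203, 144]]
... * rho(b^-1) = [[-24, 17], [7, -5]]  ->  [[-20131, 14280], [5880, -4171]]
... * rho(a^-1) = [[-5, 2], [-18, 7]]  ->  [[-156385, 59698], [45678, -17437]]
... * rho(b) = [[-5, -17], [-7, -24]]  ->  [[364039, 1225793], [-106331, -358038]]
... * rho(b) = [[-5, -17], [-7, -24]]  ->  [[-10400746, -35607695], [3037921, 10400539]]
... * rho(a^-1) = [[-5, 2], [-18, 7]]  ->  [[692942240, -270055357], [-202399307, 78879615]]
... * rho(b) = [[-5, -17], [-7, -24]]  ->  [[-1574323701, -5298689512], [459839230, 1547677459]]
... * rho(b) = [[-5, -17], [-7, -24]]  ->  [[44962445089, 153932051205], [-13132938363, -44961525926]]
... * rho(a) = [[7, -2], [18, -5]]  ->  [[3085514037313, -859585146203], [-901238035209, 251073506356]]
tr = 3085514037313 + 251073506356 = 3336587543669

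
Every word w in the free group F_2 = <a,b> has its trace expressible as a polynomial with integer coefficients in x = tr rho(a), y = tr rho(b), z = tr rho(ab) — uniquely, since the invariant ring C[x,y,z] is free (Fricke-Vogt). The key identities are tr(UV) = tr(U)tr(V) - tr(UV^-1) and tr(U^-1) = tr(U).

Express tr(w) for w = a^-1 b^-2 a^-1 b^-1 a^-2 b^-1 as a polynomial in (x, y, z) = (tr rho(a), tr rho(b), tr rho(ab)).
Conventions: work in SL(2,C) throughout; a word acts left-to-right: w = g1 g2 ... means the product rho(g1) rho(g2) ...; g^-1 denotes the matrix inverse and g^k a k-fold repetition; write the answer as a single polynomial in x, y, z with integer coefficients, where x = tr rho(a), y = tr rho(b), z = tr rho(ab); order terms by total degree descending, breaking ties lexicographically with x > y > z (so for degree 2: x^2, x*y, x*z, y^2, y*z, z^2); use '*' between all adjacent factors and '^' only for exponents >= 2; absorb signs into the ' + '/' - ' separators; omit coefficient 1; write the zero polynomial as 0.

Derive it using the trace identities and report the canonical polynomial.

use: tr(a^-1) = tr(a) = x
use: tr(a^-2) = tr(a^-1)*tr(a) - tr(1) = x^2 - 2
tr(a^-3) = tr(a^-2)*tr(a) - tr(a^-1) = x^3 - 3*x
use: tr(b a^-1) = tr(b)*tr(a) - tr(b a) = x*y - z
use: tr(a^-2 b) = tr(b a^-1)*tr(a) - tr(b) = x^2*y - x*z - y
tr(a^-3 b) = tr(a^-2 b)*tr(a) - tr(a^-2 b a) = x^3*y - x^2*z - 2*x*y + z
use: tr(a^-1 b^-1 a^-2) = tr(a^-3)*tr(b) - tr(a^-3 b) = x^2*z - x*y - z
tr(a^-1 b^-1 a^-1) = tr(a^-1 b^-1)*tr(a) - tr(a^-1 b^-1 a) = x*z - y
tr(a^-3 b^-1 a^-1) = tr(a^-1 b^-1 a^-2)*tr(a) - tr(a^-1 b^-1 a^-1) = x^3*z - x^2*y - 2*x*z + y
tr(b^2) = tr(b)*tr(b) - tr(1) = y^2 - 2
tr(b^2 a) = tr(b)*tr(a b) - tr(a) = y*z - x
tr(b a^-1 b) = tr(b^2)*tr(a) - tr(b^2 a) = x*y^2 - y*z - x
tr(b a b a) = tr(a b)*tr(a b) - tr(1) = z^2 - 2
tr(b a^-1 b a) = tr(b a b)*tr(a) - tr(b a b a) = x*y*z - x^2 - z^2 + 2
tr(a^-1 b a^-1 b) = tr(b a^-1 b)*tr(a) - tr(b a^-1 b a) = x^2*y^2 - 2*x*y*z + z^2 - 2
tr(b^-1 a^-1 b a^-1) = tr(a^-1 b a^-1)*tr(b) - tr(a^-1 b a^-1 b) = x*y*z - y^2 - z^2 + 2
tr(a^-2 b^-1 a^-1 b) = tr(b^-1 a^-1 b a^-1)*tr(a) - tr(b^-1 a^-1 b) = x^2*y*z - x*y^2 - x*z^2 + x
tr(a^-3 b^-1 a^-1 b) = tr(a^-2 b^-1 a^-1 b)*tr(a) - tr(a^-2 b^-1 a^-1 b a) = x^3*y*z - x^2*y^2 - x^2*z^2 - x*y*z + x^2 + y^2 + z^2 - 2
use: tr(a^-2 b^-1 a^-1 b^-1 a^-1) = tr(a^-3 b^-1 a^-1)*tr(b) - tr(a^-3 b^-1 a^-1 b) = x^2*z^2 - x*y*z - x^2 - z^2 + 2
use: tr(a b^2 a) = tr(a)*tr(b^2 a) - tr(b^2) = x*y*z - x^2 - y^2 + 2
apply: tr(a b^2 a b) = tr(b)*tr(a b a b) - tr(a b a) = y*z^2 - x*z - y
tr(b^-1 a b^2 a) = tr(a b^2 a)*tr(b) - tr(a b^2 a b) = x*y^2*z - x^2*y - y^3 - y*z^2 + x*z + 3*y
tr(b a^-1 b^-1 a b) = tr(b^-1 a b^2)*tr(a) - tr(b^-1 a b^2 a) = -x*y^2*z + x^2*y + y^3 + y*z^2 - 3*y
tr(b a b a b a) = tr(b a b a)*tr(b a) - tr(a b) = z^3 - 3*z
use: tr(a b a b a^-1 b) = tr(b a b a b)*tr(a) - tr(b a b a b a) = x*y*z^2 - x^2*z - z^3 - x*y + 3*z
tr(b a^-1 b^-1 a b a) = tr(a b a b a^-1)*tr(b) - tr(a b a b a^-1 b) = -x*y*z^2 + x^2*z + y^2*z + z^3 - 3*z
apply: tr(b a^-1 b a^-1 b^-1 a) = tr(b a^-1 b^-1 a b)*tr(a) - tr(b a^-1 b^-1 a b a) = -x^2*y^2*z + x^3*y + x*y^3 + 2*x*y*z^2 - x^2*z - y^2*z - z^3 - 3*x*y + 3*z
use: tr(a^-1 b a^-1 b^-1 a^-1 b) = tr(b a^-1 b a^-1 b^-1)*tr(a) - tr(b a^-1 b a^-1 b^-1 a) = x^2*y^2*z - x*y^3 - 2*x*y*z^2 + y^2*z + z^3 + 2*x*y - 3*z
tr(a^-1 b^2 a^-1) = tr(b^2 a^-1)*tr(a) - tr(b^2) = x^2*y^2 - x*y*z - x^2 - y^2 + 2
apply: tr(b^3) = tr(b)*tr(b^2) - tr(b) = y^3 - 3*y
apply: tr(b^3 a) = tr(b)*tr(a b^2) - tr(a b) = y^2*z - x*y - z
tr(b^2 a^-1 b) = tr(b^3)*tr(a) - tr(b^3 a) = x*y^3 - y^2*z - 2*x*y + z
tr(b^2 a^-1 b a) = tr(b a b^2)*tr(a) - tr(b a b^2 a) = x*y^2*z - x^2*y - y*z^2 + y
use: tr(a^-1 b^2 a^-1 b) = tr(b^2 a^-1 b)*tr(a) - tr(b^2 a^-1 b a) = x^2*y^3 - 2*x*y^2*z - x^2*y + y*z^2 + x*z - y
apply: tr(b a^-1 b^-1 a^-1 b) = tr(a^-1 b^2 a^-1)*tr(b) - tr(a^-1 b^2 a^-1 b) = x*y^2*z - y^3 - y*z^2 - x*z + 3*y
tr(a^-1 b^-1 a^-1 b a^-2 b) = tr(a^-1 b a^-1 b^-1 a^-1 b)*tr(a) - tr(a^-1 b a^-1 b^-1 a^-1 b a) = x^3*y^2*z - x^2*y^3 - 2*x^2*y*z^2 + x*z^3 + 2*x^2*y + y^3 + y*z^2 - 2*x*z - 3*y
tr(a^-2 b^-1 a^-1 b^-1 a^-1 b) = tr(a^-1 b^-1 a^-1 b a^-2)*tr(b) - tr(a^-1 b^-1 a^-1 b a^-2 b) = x^2*y*z^2 - x*y^2*z - x*z^3 - x^2*y + 2*x*z + y
tr(b^-1 a^-1 b^-1 a^-2 b^-1 a^-1) = tr(a^-2 b^-1 a^-1 b^-1 a^-1)*tr(b) - tr(a^-2 b^-1 a^-1 b^-1 a^-1 b) = x*z^3 - y*z^2 - 2*x*z + y
use: tr(b^-1 a^-2 b^-1 a) = tr(b^-1 a b^-1 a^-1)*tr(a) - tr(b^-1 a b^-1) = x^2*y*z - x^3 - x*y^2 - x*z^2 + y*z + 3*x
tr(a^-1 b^-1 a^-2 b^-1) = tr(b^-1 a^-2 b^-1)*tr(a) - tr(b^-1 a^-2 b^-1 a) = x*z^2 - y*z - x
tr(a^-1 b^-1 a^-2 b^-1 a^-1) = tr(a^-1 b^-1 a^-2 b^-1)*tr(a) - tr(a^-1 b^-1 a^-2 b^-1 a) = x^2*z^2 - 2*x*y*z + y^2 - 2
tr(a^-1 b^-2 a^-1 b^-1 a^-2 b^-1) = tr(b^-1 a^-1 b^-1 a^-2 b^-1 a^-1)*tr(b) - tr(b^-1 a^-1 b^-1 a^-2 b^-1 a^-1 b) = x*y*z^3 - x^2*z^2 - y^2*z^2 + 2

x*y*z^3 - x^2*z^2 - y^2*z^2 + 2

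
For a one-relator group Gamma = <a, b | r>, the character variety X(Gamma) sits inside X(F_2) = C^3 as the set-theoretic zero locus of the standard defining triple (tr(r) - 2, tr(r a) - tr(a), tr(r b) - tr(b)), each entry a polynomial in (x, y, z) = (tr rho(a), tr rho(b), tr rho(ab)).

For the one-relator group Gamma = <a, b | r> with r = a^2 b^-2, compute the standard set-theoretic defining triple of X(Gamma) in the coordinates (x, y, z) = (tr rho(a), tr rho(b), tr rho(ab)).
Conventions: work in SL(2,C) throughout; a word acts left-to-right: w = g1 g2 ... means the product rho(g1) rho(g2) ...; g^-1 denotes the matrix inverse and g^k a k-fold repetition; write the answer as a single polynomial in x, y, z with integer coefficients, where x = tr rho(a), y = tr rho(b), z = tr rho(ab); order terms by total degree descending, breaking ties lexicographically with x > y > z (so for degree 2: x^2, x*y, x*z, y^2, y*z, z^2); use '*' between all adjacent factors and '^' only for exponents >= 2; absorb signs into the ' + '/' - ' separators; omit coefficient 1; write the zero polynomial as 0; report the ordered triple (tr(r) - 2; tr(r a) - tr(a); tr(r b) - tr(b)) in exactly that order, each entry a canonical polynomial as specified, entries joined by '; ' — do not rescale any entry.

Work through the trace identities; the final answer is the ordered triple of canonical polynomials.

tr(a^2) = tr(a) tr(a) - tr(1) = x^2 - 2
tr(a^2 b) = tr(a) tr(b a) - tr(b) = x*z - y
tr(a^2 b^-1) = tr(a^2) tr(b) - tr(a^2 b) = x^2*y - x*z - y
tr(a^2 b^-2) = tr(a^2 b^-1) tr(b) - tr(a^2) = x^2*y^2 - x*y*z - x^2 - y^2 + 2
so tr(a^3) = tr(a) tr(a^2) - tr(a) = x^3 - 3*x
tr(a^3 b) = tr(a) tr(b a^2) - tr(b a) = x^2*z - x*y - z
so tr(a^3 b^-1) = tr(a^3) tr(b) - tr(a^3 b) = x^3*y - x^2*z - 2*x*y + z
reduce: tr(a^2 b^-2 a) = tr(a^3 b^-1) tr(b) - tr(a^3) = x^3*y^2 - x^2*y*z - x^3 - 2*x*y^2 + y*z + 3*x
assemble the triple (tr(r) - 2; tr(r a) - x; tr(r b) - y)

x^2*y^2 - x*y*z - x^2 - y^2; x^3*y^2 - x^2*y*z - x^3 - 2*x*y^2 + y*z + 2*x; x^2*y - x*z - 2*y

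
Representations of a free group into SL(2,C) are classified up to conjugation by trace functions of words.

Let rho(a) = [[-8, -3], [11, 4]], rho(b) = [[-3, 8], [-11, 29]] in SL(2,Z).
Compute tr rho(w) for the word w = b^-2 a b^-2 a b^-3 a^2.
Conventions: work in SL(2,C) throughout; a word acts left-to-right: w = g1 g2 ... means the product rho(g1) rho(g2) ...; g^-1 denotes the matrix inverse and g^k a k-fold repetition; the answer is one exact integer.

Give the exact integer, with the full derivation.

rho(b^-1) = [[29, -8], [11, -3]]
... * rho(b^-1) = [[29, -8], [11, -3]]  ->  [[753, -208], [286, -79]]
... * rho(a) = [[-8, -3], [11, 4]]  ->  [[-8312, -3091], [-3157, -1174]]
... * rho(b^-1) = [[29, -8], [11, -3]]  ->  [[-275049, 75769], [-104467, 28778]]
... * rho(b^-1) = [[29, -8], [11, -3]]  ->  [[-7142962, 1973085], [-2712985, 749402]]
... * rho(a) = [[-8, -3], [11, 4]]  ->  [[78847631, 29321226], [29947302, 11136563]]
... * rho(b^-1) = [[29, -8], [11, -3]]  ->  [[2609114785, -718744726], [990973951, -272988105]]
... * rho(b^-1) = [[29, -8], [11, -3]]  ->  [[67758136779, -18716684102], [25735375424, -7108827293]]
... * rho(b^-1) = [[29, -8], [11, -3]]  ->  [[1759102441469, -485915041926], [668128787073, -184556521513]]
... * rho(a) = [[-8, -3], [11, 4]]  ->  [[-19417884992938, -7220967492111], [-7375152033227, -2742612447271]]
... * rho(a) = [[-8, -3], [11, 4]]  ->  [[75912437530283, 29369785010370], [28832479345835, 11155006310597]]
tr = 75912437530283 + 11155006310597 = 87067443840880

87067443840880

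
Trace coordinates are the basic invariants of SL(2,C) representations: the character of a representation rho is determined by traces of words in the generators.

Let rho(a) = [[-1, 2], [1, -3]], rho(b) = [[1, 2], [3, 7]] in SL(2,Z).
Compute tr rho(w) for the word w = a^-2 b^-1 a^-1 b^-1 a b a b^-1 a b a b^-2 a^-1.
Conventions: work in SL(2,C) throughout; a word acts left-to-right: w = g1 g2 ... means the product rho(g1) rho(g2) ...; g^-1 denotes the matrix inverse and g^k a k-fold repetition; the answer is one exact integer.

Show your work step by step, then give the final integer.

rho(a^-1) = [[-3, -2], [-1, -1]]
... * rho(a^-1) = [[-3, -2], [-1, -1]]  ->  [[11, 8], [4, 3]]
... * rho(b^-1) = [[7, -2], [-3, 1]]  ->  [[53, -14], [19, -5]]
... * rho(a^-1) = [[-3, -2], [-1, -1]]  ->  [[-145, -92], [-52, -33]]
... * rho(b^-1) = [[7, -2], [-3, 1]]  ->  [[-739, 198], [-265, 71]]
... * rho(a) = [[-1, 2], [1, -3]]  ->  [[937, -2072], [336, -743]]
... * rho(b) = [[1, 2], [3, 7]]  ->  [[-5279, -12630], [-1893, -4529]]
... * rho(a) = [[-1, 2], [1, -3]]  ->  [[-7351, 27332], [-2636, 9801]]
... * rho(b^-1) = [[7, -2], [-3, 1]]  ->  [[-133453, 42034], [-47855, 15073]]
... * rho(a) = [[-1, 2], [1, -3]]  ->  [[175487, -393008], [62928, -140929]]
... * rho(b) = [[1, 2], [3, 7]]  ->  [[-1003537, -2400082], [-359859, -860647]]
... * rho(a) = [[-1, 2], [1, -3]]  ->  [[-1396545, 5193172], [-500788, 1862223]]
... * rho(b^-1) = [[7, -2], [-3, 1]]  ->  [[-25355331, 7986262], [-9092185, 2863799]]
... * rho(b^-1) = [[7, -2], [-3, 1]]  ->  [[-201446103, 58696924], [-72236692, 21048169]]
... * rho(a^-1) = [[-3, -2], [-1, -1]]  ->  [[545641385, 344195282], [195661907, 123425215]]
tr = 545641385 + 123425215 = 669066600

669066600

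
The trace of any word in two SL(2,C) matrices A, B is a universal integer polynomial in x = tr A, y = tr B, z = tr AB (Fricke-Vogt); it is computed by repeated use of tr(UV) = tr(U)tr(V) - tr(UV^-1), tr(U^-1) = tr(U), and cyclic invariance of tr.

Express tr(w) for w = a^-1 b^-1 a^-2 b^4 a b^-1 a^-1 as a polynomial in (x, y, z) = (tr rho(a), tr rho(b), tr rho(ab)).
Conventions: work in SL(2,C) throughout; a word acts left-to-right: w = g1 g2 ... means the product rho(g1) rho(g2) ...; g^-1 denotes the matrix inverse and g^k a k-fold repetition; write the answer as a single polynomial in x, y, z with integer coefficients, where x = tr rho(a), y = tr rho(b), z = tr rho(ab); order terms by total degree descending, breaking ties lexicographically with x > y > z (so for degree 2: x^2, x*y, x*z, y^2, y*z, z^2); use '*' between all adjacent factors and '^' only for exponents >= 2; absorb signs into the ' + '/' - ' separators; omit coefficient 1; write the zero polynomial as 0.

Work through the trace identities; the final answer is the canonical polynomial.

tr(b^2) = tr(b) tr(b) - tr(1)  (reduce the b square) = y^2 - 2
tr(b^3) = tr(b) tr(b^2) - tr(b)  (reduce the b square) = y^3 - 3*y
tr(b^4) = tr(b) tr(b^3) - tr(b^2)  (reduce the b square) = y^4 - 4*y^2 + 2
tr(a b^2) = tr(b) tr(a b) - tr(a)  (reduce the b square) = y*z - x
tr(b^2 a b) = tr(b) tr(a b^2) - tr(a b)  (reduce the b square) = y^2*z - x*y - z
and tr(b^2 a b^2) = tr(b) tr(b^2 a b) - tr(b^2 a)  (reduce the b square) = y^3*z - x*y^2 - 2*y*z + x
next, tr(b^4 a b) = tr(b) tr(b^2 a b^2) - tr(b^2 a b)  (reduce the b square) = y^4*z - x*y^3 - 3*y^2*z + 2*x*y + z
tr(a b a b) = tr(a b) tr(a b) - tr(1)  (split on a) = z^2 - 2
tr(a b a) = tr(a) tr(b a) - tr(b)  (reduce the a square) = x*z - y
and tr(a b a b^2) = tr(b) tr(a b a b) - tr(a b a)  (reduce the b square) = y*z^2 - x*z - y
tr(b a b a b^2) = tr(b) tr(a b a b^2) - tr(a b a b)  (reduce the b square) = y^2*z^2 - x*y*z - y^2 - z^2 + 2
tr(b^4 a b a) = tr(b) tr(b a b a b^2) - tr(b a b a b)  (reduce the b square) = y^3*z^2 - x*y^2*z - y^3 - 2*y*z^2 + x*z + 3*y
next, tr(a^-1 b^4 a b) = tr(b^4 a b) tr(a) - tr(b^4 a b a)  (eliminate a^-1) = x*y^4*z - x^2*y^3 - y^3*z^2 - 2*x*y^2*z + 2*x^2*y + y^3 + 2*y*z^2 - 3*y
tr(b^4 a b^-1 a^-1) = tr(a^-1 b^4 a) tr(b) - tr(a^-1 b^4 a b)  (eliminate b^-1) = -x*y^4*z + x^2*y^3 + y^5 + y^3*z^2 + 2*x*y^2*z - 2*x^2*y - 5*y^3 - 2*y*z^2 + 5*y
next, tr(b^4 a b^-1 a^-2) = tr(b^4 a b^-1 a^-1) tr(a) - tr(b^4 a b^-1)  (eliminate a^-1) = -x^2*y^4*z + x^3*y^3 + x*y^5 + x*y^3*z^2 + 2*x^2*y^2*z - 2*x^3*y - 5*x*y^3 - 2*x*y*z^2 - y^2*z + 6*x*y + z
next, tr(a^-1 b^4 a b^-1 a^-2) = tr(b^4 a b^-1 a^-2) tr(a) - tr(b^4 a b^-1 a^-1)  (eliminate a^-1) = -x^3*y^4*z + x^4*y^3 + x^2*y^5 + x^2*y^3*z^2 + 2*x^3*y^2*z + x*y^4*z - 2*x^4*y - 6*x^2*y^3 - 2*x^2*y*z^2 - y^5 - y^3*z^2 - 3*x*y^2*z + 8*x^2*y + 5*y^3 + 2*y*z^2 + x*z - 5*y
tr(b^5) = tr(b) tr(b^4) - tr(b^3)  (reduce the b square) = y^5 - 5*y^3 + 5*y
and tr(b^5 a b) = tr(b) tr(b^2 a b^3) - tr(b^2 a b^2)  (reduce the b square) = y^5*z - x*y^4 - 4*y^3*z + 3*x*y^2 + 3*y*z - x
tr(b^5 a b a) = tr(b) tr(b a b a b^3) - tr(b a b a b^2)  (reduce the b square) = y^4*z^2 - x*y^3*z - y^4 - 3*y^2*z^2 + 2*x*y*z + 4*y^2 + z^2 - 2
tr(a^-1 b^5 a b) = tr(b^5 a b) tr(a) - tr(b^5 a b a)  (eliminate a^-1) = x*y^5*z - x^2*y^4 - y^4*z^2 - 3*x*y^3*z + 3*x^2*y^2 + y^4 + 3*y^2*z^2 + x*y*z - x^2 - 4*y^2 - z^2 + 2
next, tr(a^-1 b^5 a b^-1) = tr(a^-1 b^5 a) tr(b) - tr(a^-1 b^5 a b)  (eliminate b^-1) = -x*y^5*z + x^2*y^4 + y^6 + y^4*z^2 + 3*x*y^3*z - 3*x^2*y^2 - 6*y^4 - 3*y^2*z^2 - x*y*z + x^2 + 9*y^2 + z^2 - 2
tr(b^4 a b^-1 a^-2 b) = tr(a^-1 b^5 a b^-1) tr(a) - tr(a^-1 b^5 a b^-1 a)  (eliminate a^-1) = -x^2*y^5*z + x^3*y^4 + x*y^6 + x*y^4*z^2 + 3*x^2*y^3*z - 3*x^3*y^2 - 6*x*y^4 - 3*x*y^2*z^2 - x^2*y*z - y^3*z + x^3 + 10*x*y^2 + x*z^2 + 2*y*z - 3*x
tr(a^-1 b a b^4) = tr(b a b^4) tr(a) - tr(b a b^4 a)  (eliminate a^-1) = x*y^4*z - x^2*y^3 - y^3*z^2 - 2*x*y^2*z + 2*x^2*y + y^3 + 2*y*z^2 - 3*y
and tr(a^2 b^3) = tr(a) tr(b^3 a) - tr(b^3)  (reduce the a square) = x*y^2*z - x^2*y - y^3 - x*z + 3*y
tr(a^2) = tr(a) tr(a) - tr(1)  (reduce the a square) = x^2 - 2
tr(a^2 b^2) = tr(b) tr(a^2 b) - tr(a^2)  (reduce the b square) = x*y*z - x^2 - y^2 + 2
next, tr(a b^4 a) = tr(b) tr(a^2 b^3) - tr(a^2 b^2)  (reduce the b square) = x*y^3*z - x^2*y^2 - y^4 - 2*x*y*z + x^2 + 4*y^2 - 2
tr(b a b^4 a b) = tr(b) tr(a b^4 a b) - tr(a b^4 a)  (reduce the b square) = y^4*z^2 - 2*x*y^3*z + x^2*y^2 - 2*y^2*z^2 + 3*x*y*z - x^2 - y^2 + 2
tr(a b a b a b) = tr(b a b a) tr(b a) - tr(a b)  (split on b) = z^3 - 3*z
tr(a b a b a) = tr(a) tr(b a b a) - tr(b a b)  (reduce the a square) = x*z^2 - y*z - x
tr(a b a b a b^2) = tr(b) tr(a b a b a b) - tr(a b a b a)  (reduce the b square) = y*z^3 - x*z^2 - 2*y*z + x
next, tr(b^2 a b a b a b) = tr(b) tr(a b a b a b^2) - tr(a b a b a b)  (reduce the b square) = y^2*z^3 - x*y*z^2 - 2*y^2*z - z^3 + x*y + 3*z
next, tr(b a b^4 a b a) = tr(b) tr(b^2 a b a b a b) - tr(b^2 a b a b a)  (reduce the b square) = y^3*z^3 - x*y^2*z^2 - 2*y^3*z - 2*y*z^3 + x*y^2 + x*z^2 + 5*y*z - x
tr(b a b^4 a b a^-1) = tr(b a b^4 a b) tr(a) - tr(b a b^4 a b a)  (eliminate a^-1) = x*y^4*z^2 - 2*x^2*y^3*z - y^3*z^3 + x^3*y^2 - x*y^2*z^2 + 3*x^2*y*z + 2*y^3*z + 2*y*z^3 - x^3 - 2*x*y^2 - x*z^2 - 5*y*z + 3*x
tr(a^-2 b a b^4 a b) = tr(b a b^4 a b a^-1) tr(a) - tr(b a b^4 a b)  (eliminate a^-1) = x^2*y^4*z^2 - 2*x^3*y^3*z - x*y^3*z^3 + x^4*y^2 - x^2*y^2*z^2 - y^4*z^2 + 3*x^3*y*z + 4*x*y^3*z + 2*x*y*z^3 - x^4 - 3*x^2*y^2 - x^2*z^2 + 2*y^2*z^2 - 8*x*y*z + 4*x^2 + y^2 - 2
tr(b^4 a b^-1 a^-2 b a) = tr(a^-2 b a b^4 a) tr(b) - tr(a^-2 b a b^4 a b)  (eliminate b^-1) = -x^2*y^4*z^2 + 2*x^3*y^3*z + x*y^5*z + x*y^3*z^3 - x^4*y^2 - x^2*y^4 + x^2*y^2*z^2 - 3*x^3*y*z - 6*x*y^3*z - 2*x*y*z^3 + x^4 + 5*x^2*y^2 + x^2*z^2 + y^4 + 8*x*y*z - 4*x^2 - 4*y^2 + 2
next, tr(a^-1 b^4 a b^-1 a^-2 b) = tr(b^4 a b^-1 a^-2 b) tr(a) - tr(b^4 a b^-1 a^-2 b a)  (eliminate a^-1) = -x^3*y^5*z + x^4*y^4 + x^2*y^6 + 2*x^2*y^4*z^2 + x^3*y^3*z - x*y^5*z - x*y^3*z^3 - 2*x^4*y^2 - 5*x^2*y^4 - 4*x^2*y^2*z^2 + 2*x^3*y*z + 5*x*y^3*z + 2*x*y*z^3 + 5*x^2*y^2 - y^4 - 6*x*y*z + x^2 + 4*y^2 - 2
tr(a^-1 b^4 a b^-1 a^-2 b^-1) = tr(a^-1 b^4 a b^-1 a^-2) tr(b) - tr(a^-1 b^4 a b^-1 a^-2 b)  (eliminate b^-1) = -x^2*y^4*z^2 + x^3*y^3*z + 2*x*y^5*z + x*y^3*z^3 - x^2*y^4 + 2*x^2*y^2*z^2 - y^6 - y^4*z^2 - 2*x^3*y*z - 8*x*y^3*z - 2*x*y*z^3 + 3*x^2*y^2 + 6*y^4 + 2*y^2*z^2 + 7*x*y*z - x^2 - 9*y^2 + 2
tr(a^-1 b^3 a b) = tr(b^3 a b) tr(a) - tr(b^3 a b a)  (eliminate a^-1) = x*y^3*z - x^2*y^2 - y^2*z^2 - x*y*z + x^2 + y^2 + z^2 - 2
tr(b^3 a b^-1 a^-1) = tr(a^-1 b^3 a) tr(b) - tr(a^-1 b^3 a b)  (eliminate b^-1) = -x*y^3*z + x^2*y^2 + y^4 + y^2*z^2 + x*y*z - x^2 - 4*y^2 - z^2 + 2
and tr(b^3 a b^-1 a^-2) = tr(b^3 a b^-1 a^-1) tr(a) - tr(b^3 a b^-1)  (eliminate a^-1) = -x^2*y^3*z + x^3*y^2 + x*y^4 + x*y^2*z^2 + x^2*y*z - x^3 - 4*x*y^2 - x*z^2 - y*z + 3*x
and tr(a^-1 b^-1 a^-2 b^4 a b^-1 a^-1) = tr(a^-1 b^4 a b^-1 a^-2 b^-1) tr(a) - tr(a^-1 b^4 a b^-1 a^-2 b^-1 a)  (eliminate a^-1) = -x^3*y^4*z^2 + x^4*y^3*z + 2*x^2*y^5*z + x^2*y^3*z^3 - x^3*y^4 + 2*x^3*y^2*z^2 - x*y^6 - x*y^4*z^2 - 2*x^4*y*z - 7*x^2*y^3*z - 2*x^2*y*z^3 + 2*x^3*y^2 + 5*x*y^4 + x*y^2*z^2 + 6*x^2*y*z - 5*x*y^2 + x*z^2 + y*z - x

-x^3*y^4*z^2 + x^4*y^3*z + 2*x^2*y^5*z + x^2*y^3*z^3 - x^3*y^4 + 2*x^3*y^2*z^2 - x*y^6 - x*y^4*z^2 - 2*x^4*y*z - 7*x^2*y^3*z - 2*x^2*y*z^3 + 2*x^3*y^2 + 5*x*y^4 + x*y^2*z^2 + 6*x^2*y*z - 5*x*y^2 + x*z^2 + y*z - x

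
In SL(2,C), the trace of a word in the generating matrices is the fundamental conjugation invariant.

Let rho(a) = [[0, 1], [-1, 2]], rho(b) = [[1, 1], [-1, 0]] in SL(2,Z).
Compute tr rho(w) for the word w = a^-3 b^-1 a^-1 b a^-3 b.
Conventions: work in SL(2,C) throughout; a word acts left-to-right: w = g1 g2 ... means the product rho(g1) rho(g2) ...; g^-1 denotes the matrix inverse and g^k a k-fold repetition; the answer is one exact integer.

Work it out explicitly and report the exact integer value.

-248

rho(a^-1) = [[2, -1], [1, 0]]
... * rho(a^-1) = [[2, -1], [1, 0]]  ->  [[3, -2], [2, -1]]
... * rho(a^-1) = [[2, -1], [1, 0]]  ->  [[4, -3], [3, -2]]
... * rho(b^-1) = [[0, -1], [1, 1]]  ->  [[-3, -7], [-2, -5]]
... * rho(a^-1) = [[2, -1], [1, 0]]  ->  [[-13, 3], [-9, 2]]
... * rho(b) = [[1, 1], [-1, 0]]  ->  [[-16, -13], [-11, -9]]
... * rho(a^-1) = [[2, -1], [1, 0]]  ->  [[-45, 16], [-31, 11]]
... * rho(a^-1) = [[2, -1], [1, 0]]  ->  [[-74, 45], [-51, 31]]
... * rho(a^-1) = [[2, -1], [1, 0]]  ->  [[-103, 74], [-71, 51]]
... * rho(b) = [[1, 1], [-1, 0]]  ->  [[-177, -103], [-122, -71]]
tr = -177 + -71 = -248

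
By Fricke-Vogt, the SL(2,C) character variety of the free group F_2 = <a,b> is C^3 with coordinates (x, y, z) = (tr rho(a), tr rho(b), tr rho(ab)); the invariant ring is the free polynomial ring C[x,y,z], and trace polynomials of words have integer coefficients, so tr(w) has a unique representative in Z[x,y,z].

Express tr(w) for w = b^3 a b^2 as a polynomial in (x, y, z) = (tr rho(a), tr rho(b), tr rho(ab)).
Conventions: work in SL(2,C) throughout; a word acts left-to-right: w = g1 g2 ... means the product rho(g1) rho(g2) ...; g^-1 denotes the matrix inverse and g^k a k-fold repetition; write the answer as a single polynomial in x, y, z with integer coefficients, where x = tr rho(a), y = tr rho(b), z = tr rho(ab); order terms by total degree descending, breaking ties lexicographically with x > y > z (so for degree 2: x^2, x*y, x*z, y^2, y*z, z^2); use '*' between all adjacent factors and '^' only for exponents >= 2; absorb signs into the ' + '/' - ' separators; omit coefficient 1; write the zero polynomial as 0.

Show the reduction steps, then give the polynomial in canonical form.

so trace(b a b) = trace(b) trace(a b) - trace(a) = y*z - x
trace(a b^3) = trace(b) trace(b a b) - trace(b a) = y^2*z - x*y - z
trace(b^3 a b) = trace(b) trace(a b^3) - trace(a b^2) = y^3*z - x*y^2 - 2*y*z + x
trace(b^3 a b^2) = trace(b) trace(b^3 a b) - trace(b^3 a) = y^4*z - x*y^3 - 3*y^2*z + 2*x*y + z

y^4*z - x*y^3 - 3*y^2*z + 2*x*y + z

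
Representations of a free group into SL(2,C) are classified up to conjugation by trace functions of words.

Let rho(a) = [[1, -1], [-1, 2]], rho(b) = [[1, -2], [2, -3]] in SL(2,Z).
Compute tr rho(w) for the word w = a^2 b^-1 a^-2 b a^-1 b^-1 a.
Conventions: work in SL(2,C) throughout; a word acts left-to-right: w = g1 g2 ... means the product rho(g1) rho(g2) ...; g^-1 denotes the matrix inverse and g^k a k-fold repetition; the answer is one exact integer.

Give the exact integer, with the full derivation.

22

rho(a) = [[1, -1], [-1, 2]]
... * rho(a) = [[1, -1], [-1, 2]]  ->  [[2, -3], [-3, 5]]
... * rho(b^-1) = [[-3, 2], [-2, 1]]  ->  [[0, 1], [-1, -1]]
... * rho(a^-1) = [[2, 1], [1, 1]]  ->  [[1, 1], [-3, -2]]
... * rho(a^-1) = [[2, 1], [1, 1]]  ->  [[3, 2], [-8, -5]]
... * rho(b) = [[1, -2], [2, -3]]  ->  [[7, -12], [-18, 31]]
... * rho(a^-1) = [[2, 1], [1, 1]]  ->  [[2, -5], [-5, 13]]
... * rho(b^-1) = [[-3, 2], [-2, 1]]  ->  [[4, -1], [-11, 3]]
... * rho(a) = [[1, -1], [-1, 2]]  ->  [[5, -6], [-14, 17]]
tr = 5 + 17 = 22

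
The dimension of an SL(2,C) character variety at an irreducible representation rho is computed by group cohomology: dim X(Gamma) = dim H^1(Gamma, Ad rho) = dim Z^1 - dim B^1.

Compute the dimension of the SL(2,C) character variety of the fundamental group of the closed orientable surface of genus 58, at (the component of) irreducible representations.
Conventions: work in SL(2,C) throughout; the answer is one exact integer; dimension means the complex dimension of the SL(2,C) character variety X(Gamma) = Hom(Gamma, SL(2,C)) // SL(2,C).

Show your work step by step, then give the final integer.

The genus-58 surface group: 2g = 116 generators, one relator prod [a_i, b_i].
A cocycle assigns one sl_2 vector per generator subject to the relator condition d_2(z) = 0: dim of the unconstrained space is 3*2g = 348.
d_2 is surjective at irreducible rho (its cokernel H^2 is dual to H^0 = 0), so dim Z^1 = 348 - 3 = 345.
dim B^1 = 3 (coboundaries, injective at irreducible rho).
Hence dim X = 345 - 3 = 342.

342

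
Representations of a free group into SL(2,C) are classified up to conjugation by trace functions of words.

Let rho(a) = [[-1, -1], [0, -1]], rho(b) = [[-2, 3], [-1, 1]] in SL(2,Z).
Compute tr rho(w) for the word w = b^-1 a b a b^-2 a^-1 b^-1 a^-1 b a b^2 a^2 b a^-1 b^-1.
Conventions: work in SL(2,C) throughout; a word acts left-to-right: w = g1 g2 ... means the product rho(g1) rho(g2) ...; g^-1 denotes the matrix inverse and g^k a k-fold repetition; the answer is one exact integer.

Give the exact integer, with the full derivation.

14

rho(b^-1) = [[1, -3], [1, -2]]
... * rho(a) = [[-1, -1], [0, -1]]  ->  [[-1, 2], [-1, 1]]
... * rho(b) = [[-2, 3], [-1, 1]]  ->  [[0, -1], [1, -2]]
... * rho(a) = [[-1, -1], [0, -1]]  ->  [[0, 1], [-1, 1]]
... * rho(b^-1) = [[1, -3], [1, -2]]  ->  [[1, -2], [0, 1]]
... * rho(b^-1) = [[1, -3], [1, -2]]  ->  [[-1, 1], [1, -2]]
... * rho(a^-1) = [[-1, 1], [0, -1]]  ->  [[1, -2], [-1, 3]]
... * rho(b^-1) = [[1, -3], [1, -2]]  ->  [[-1, 1], [2, -3]]
... * rho(a^-1) = [[-1, 1], [0, -1]]  ->  [[1, -2], [-2, 5]]
... * rho(b) = [[-2, 3], [-1, 1]]  ->  [[0, 1], [-1, -1]]
... * rho(a) = [[-1, -1], [0, -1]]  ->  [[0, -1], [1, 2]]
... * rho(b) = [[-2, 3], [-1, 1]]  ->  [[1, -1], [-4, 5]]
... * rho(b) = [[-2, 3], [-1, 1]]  ->  [[-1, 2], [3, -7]]
... * rho(a) = [[-1, -1], [0, -1]]  ->  [[1, -1], [-3, 4]]
... * rho(a) = [[-1, -1], [0, -1]]  ->  [[-1, 0], [3, -1]]
... * rho(b) = [[-2, 3], [-1, 1]]  ->  [[2, -3], [-5, 8]]
... * rho(a^-1) = [[-1, 1], [0, -1]]  ->  [[-2, 5], [5, -13]]
... * rho(b^-1) = [[1, -3], [1, -2]]  ->  [[3, -4], [-8, 11]]
tr = 3 + 11 = 14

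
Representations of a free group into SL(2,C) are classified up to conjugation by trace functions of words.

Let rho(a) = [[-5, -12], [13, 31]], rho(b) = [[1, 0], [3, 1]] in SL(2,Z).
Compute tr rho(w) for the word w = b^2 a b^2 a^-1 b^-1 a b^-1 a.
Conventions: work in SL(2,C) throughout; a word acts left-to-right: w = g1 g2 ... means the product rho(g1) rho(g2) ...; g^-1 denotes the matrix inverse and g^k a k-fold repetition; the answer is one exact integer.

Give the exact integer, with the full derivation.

rho(b) = [[1, 0], [3, 1]]
... * rho(b) = [[1, 0], [3, 1]]  ->  [[1, 0], [6, 1]]
... * rho(a) = [[-5, -12], [13, 31]]  ->  [[-5, -12], [-17, -41]]
... * rho(b) = [[1, 0], [3, 1]]  ->  [[-41, -12], [-140, -41]]
... * rho(b) = [[1, 0], [3, 1]]  ->  [[-77, -12], [-263, -41]]
... * rho(a^-1) = [[31, 12], [-13, -5]]  ->  [[-2231, -864], [-7620, -2951]]
... * rho(b^-1) = [[1, 0], [-3, 1]]  ->  [[361, -864], [1233, -2951]]
... * rho(a) = [[-5, -12], [13, 31]]  ->  [[-13037, -31116], [-44528, -106277]]
... * rho(b^-1) = [[1, 0], [-3, 1]]  ->  [[80311, -31116], [274303, -106277]]
... * rho(a) = [[-5, -12], [13, 31]]  ->  [[-806063, -1928328], [-2753116, -6586223]]
tr = -806063 + -6586223 = -7392286

-7392286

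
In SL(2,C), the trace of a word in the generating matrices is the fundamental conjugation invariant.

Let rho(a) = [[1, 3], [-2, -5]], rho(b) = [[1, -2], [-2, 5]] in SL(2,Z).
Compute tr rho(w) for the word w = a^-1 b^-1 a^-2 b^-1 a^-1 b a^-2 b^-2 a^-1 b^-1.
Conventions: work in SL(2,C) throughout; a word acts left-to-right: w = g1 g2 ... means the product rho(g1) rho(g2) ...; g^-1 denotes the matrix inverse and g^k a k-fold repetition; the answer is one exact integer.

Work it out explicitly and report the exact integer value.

rho(a^-1) = [[-5, -3], [2, 1]]
... * rho(b^-1) = [[5, 2], [2, 1]]  ->  [[-31, -13], [12, 5]]
... * rho(a^-1) = [[-5, -3], [2, 1]]  ->  [[129, 80], [-50, -31]]
... * rho(a^-1) = [[-5, -3], [2, 1]]  ->  [[-485, -307], [188, 119]]
... * rho(b^-1) = [[5, 2], [2, 1]]  ->  [[-3039, -1277], [1178, 495]]
... * rho(a^-1) = [[-5, -3], [2, 1]]  ->  [[12641, 7840], [-4900, -3039]]
... * rho(b) = [[1, -2], [-2, 5]]  ->  [[-3039, 13918], [1178, -5395]]
... * rho(a^-1) = [[-5, -3], [2, 1]]  ->  [[43031, 23035], [-16680, -8929]]
... * rho(a^-1) = [[-5, -3], [2, 1]]  ->  [[-169085, -106058], [65542, 41111]]
... * rho(b^-1) = [[5, 2], [2, 1]]  ->  [[-1057541, -444228], [409932, 172195]]
... * rho(b^-1) = [[5, 2], [2, 1]]  ->  [[-6176161, -2559310], [2394050, 992059]]
... * rho(a^-1) = [[-5, -3], [2, 1]]  ->  [[25762185, 15969173], [-9986132, -6190091]]
... * rho(b^-1) = [[5, 2], [2, 1]]  ->  [[160749271, 67493543], [-62310842, -26162355]]
tr = 160749271 + -26162355 = 134586916

134586916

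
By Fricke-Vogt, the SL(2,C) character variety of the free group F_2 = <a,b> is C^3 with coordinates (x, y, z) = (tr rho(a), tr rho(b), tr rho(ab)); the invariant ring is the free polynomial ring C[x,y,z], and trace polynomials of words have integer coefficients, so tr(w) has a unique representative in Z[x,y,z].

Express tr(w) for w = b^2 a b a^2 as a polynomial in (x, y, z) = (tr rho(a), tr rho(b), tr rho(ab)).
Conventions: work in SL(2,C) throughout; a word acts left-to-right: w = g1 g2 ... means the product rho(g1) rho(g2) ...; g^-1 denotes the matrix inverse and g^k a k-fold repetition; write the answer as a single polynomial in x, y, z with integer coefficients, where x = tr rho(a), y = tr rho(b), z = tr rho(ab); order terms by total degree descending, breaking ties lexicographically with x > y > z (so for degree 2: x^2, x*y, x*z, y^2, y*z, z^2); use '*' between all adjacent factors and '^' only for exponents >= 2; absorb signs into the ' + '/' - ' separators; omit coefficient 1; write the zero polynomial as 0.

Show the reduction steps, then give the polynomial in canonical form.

trace(b a b a) = trace(b a)*trace(b a) - trace(1)  (split on b) = z^2 - 2
use: trace(b a b) = trace(b)*trace(a b) - trace(a)  (reduce the b square) = y*z - x
trace(a b a^2 b) = trace(a)*trace(b a b a) - trace(b a b)  (reduce the a square) = x*z^2 - y*z - x
apply: trace(b a^2) = trace(a)*trace(b a) - trace(b)  (reduce the a square) = x*z - y
use: trace(a b a^2) = trace(a)*trace(b a^2) - trace(b a)  (reduce the a square) = x^2*z - x*y - z
trace(b^2 a b a^2) = trace(b)*trace(a b a^2 b) - trace(a b a^2)  (reduce the b square) = x*y*z^2 - x^2*z - y^2*z + z

x*y*z^2 - x^2*z - y^2*z + z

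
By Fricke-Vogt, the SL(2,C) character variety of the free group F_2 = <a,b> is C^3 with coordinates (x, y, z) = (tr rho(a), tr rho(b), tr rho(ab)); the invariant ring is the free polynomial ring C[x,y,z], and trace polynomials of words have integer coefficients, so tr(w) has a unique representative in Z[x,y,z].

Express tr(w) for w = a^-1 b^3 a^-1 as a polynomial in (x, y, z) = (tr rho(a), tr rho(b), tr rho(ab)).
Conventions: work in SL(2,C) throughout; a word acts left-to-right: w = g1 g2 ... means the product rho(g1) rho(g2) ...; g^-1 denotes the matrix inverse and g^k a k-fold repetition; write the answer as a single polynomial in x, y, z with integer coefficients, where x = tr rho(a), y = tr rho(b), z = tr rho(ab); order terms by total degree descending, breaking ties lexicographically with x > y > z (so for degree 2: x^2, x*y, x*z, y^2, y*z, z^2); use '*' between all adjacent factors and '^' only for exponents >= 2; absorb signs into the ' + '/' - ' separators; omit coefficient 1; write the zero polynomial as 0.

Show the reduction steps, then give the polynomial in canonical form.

x^2*y^3 - x*y^2*z - 2*x^2*y - y^3 + x*z + 3*y

next, tr(b^2) = tr(b)*tr(b) - tr(1) = y^2 - 2
and tr(b^3) = tr(b)*tr(b^2) - tr(b) = y^3 - 3*y
tr(b a b) = tr(b)*tr(a b) - tr(a) = y*z - x
tr(b^3 a) = tr(b)*tr(b a b) - tr(b a) = y^2*z - x*y - z
tr(b^3 a^-1) = tr(b^3)*tr(a) - tr(b^3 a) = x*y^3 - y^2*z - 2*x*y + z
tr(a^-1 b^3 a^-1) = tr(b^3 a^-1)*tr(a) - tr(b^3) = x^2*y^3 - x*y^2*z - 2*x^2*y - y^3 + x*z + 3*y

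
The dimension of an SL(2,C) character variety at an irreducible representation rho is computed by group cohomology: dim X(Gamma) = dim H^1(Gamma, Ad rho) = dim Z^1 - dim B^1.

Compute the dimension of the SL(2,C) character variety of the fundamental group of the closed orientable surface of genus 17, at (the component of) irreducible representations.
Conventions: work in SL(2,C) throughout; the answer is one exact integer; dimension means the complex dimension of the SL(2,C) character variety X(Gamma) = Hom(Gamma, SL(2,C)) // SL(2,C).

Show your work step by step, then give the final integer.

Gamma = pi_1(Sigma_17) = < a_1, b_1, ..., a_17, b_17 | prod [a_i, b_i] > has 2g = 34 generators and 1 relator.
Unconstrained cocycle data is one sl_2 vector per generator (102 dimensions), cut by the relator condition d_2(z) = 0.
H^2 = coker(d_2) is dual to H^0 = 0 at irreducible rho (Poincare duality), so d_2 is onto: dim Z^1 = 99.
Coboundaries contribute dim B^1 = 3 (injective at irreducible rho).
dim H^1 = 99 - 3 = 96 = dim X.

96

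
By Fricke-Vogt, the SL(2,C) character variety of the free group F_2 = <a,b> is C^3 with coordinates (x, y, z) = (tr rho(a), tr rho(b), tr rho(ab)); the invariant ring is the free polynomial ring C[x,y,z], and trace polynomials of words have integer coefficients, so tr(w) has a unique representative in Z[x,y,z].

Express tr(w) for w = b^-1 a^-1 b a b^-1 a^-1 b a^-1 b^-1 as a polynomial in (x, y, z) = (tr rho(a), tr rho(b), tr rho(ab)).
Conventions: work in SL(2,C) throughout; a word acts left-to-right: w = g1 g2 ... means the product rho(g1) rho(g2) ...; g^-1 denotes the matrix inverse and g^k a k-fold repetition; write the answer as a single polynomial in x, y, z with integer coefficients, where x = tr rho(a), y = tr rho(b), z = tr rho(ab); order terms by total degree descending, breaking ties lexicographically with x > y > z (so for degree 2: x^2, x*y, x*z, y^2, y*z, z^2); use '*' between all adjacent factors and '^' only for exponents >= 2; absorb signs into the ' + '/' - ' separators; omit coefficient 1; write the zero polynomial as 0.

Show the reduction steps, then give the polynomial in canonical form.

-x^2*y^3*z^2 + 2*x^3*y^2*z + 2*x*y^4*z + 2*x*y^2*z^3 - x^4*y - 2*x^2*y^3 - 3*x^2*y*z^2 - y^5 - 2*y^3*z^2 - y*z^4 + x^3*z - 4*x*y^2*z + x*z^3 + 5*x^2*y + 5*y^3 + 5*y*z^2 - 3*x*z - 5*y

tr(b^-1) = tr(b) = y
tr(a b a) = tr(a)*tr(b a) - tr(b)  (reduce the a square) = x*z - y
so tr(b a b a) = tr(a b)*tr(a b) - tr(1)  (split on a) = z^2 - 2
tr(b a b) = tr(b)*tr(a b) - tr(a)  (reduce the b square) = y*z - x
so tr(a b a b a) = tr(a)*tr(b a b a) - tr(b a b)  (reduce the a square) = x*z^2 - y*z - x
so tr(a b a b a b) = tr(a b)*tr(a b a b) - tr(a^-1 b^-1)  (split on a) = z^3 - 3*z
tr(b^-1 a b a b a) = tr(a b a b a)*tr(b) - tr(a b a b a b)  (eliminate b^-1) = x*y*z^2 - y^2*z - z^3 - x*y + 3*z
tr(a^-1 b^-1 a b a b) = tr(b^-1 a b a b)*tr(a) - tr(b^-1 a b a b a)  (eliminate a^-1) = -x*y*z^2 + x^2*z + y^2*z + z^3 - 3*z
reduce: tr(b a b^-1 a^-1 b^-1 a) = tr(a^-1 b^-1 a b a)*tr(b) - tr(a^-1 b^-1 a b a b)  (eliminate b^-1) = x*y*z^2 - x^2*z - y^2*z - z^3 + x*y + 3*z
tr(b^-1 a^-1 b a b^-1 a^-1) = tr(b a b^-1 a^-1 b^-1)*tr(a) - tr(b a b^-1 a^-1 b^-1 a)  (eliminate a^-1) = -x*y*z^2 + x^2*z + y^2*z + z^3 - 3*z
so tr(a^2) = tr(a)*tr(a) - tr(1)  (reduce the a square) = x^2 - 2
so tr(a b a^2) = tr(a)*tr(a b a) - tr(a b)  (reduce the a square) = x^2*z - x*y - z
tr(b a^2 b^-1 a) = tr(a b a^2)*tr(b) - tr(a b a^2 b)  (eliminate b^-1) = x^2*y*z - x*y^2 - x*z^2 + x
tr(a b^-1 a^-1 b a) = tr(b a^2 b^-1)*tr(a) - tr(b a^2 b^-1 a)  (eliminate a^-1) = -x^2*y*z + x^3 + x*y^2 + x*z^2 - 3*x
tr(b a^2 b) = tr(b)*tr(a^2 b) - tr(a^2)  (reduce the b square) = x*y*z - x^2 - y^2 + 2
so tr(a b a^2 b a) = tr(a)*tr(b a^2 b a) - tr(b a^2 b)  (reduce the a square) = x^2*z^2 - 2*x*y*z + y^2 - 2
tr(b a b a b) = tr(b)*tr(a b a b) - tr(a b a)  (reduce the b square) = y*z^2 - x*z - y
so tr(a b a^2 b a b) = tr(a)*tr(b a b a b a) - tr(b a b a b)  (reduce the a square) = x*z^3 - y*z^2 - 2*x*z + y
tr(a b a b^-1 a b a) = tr(a b a^2 b a)*tr(b) - tr(a b a^2 b a b)  (eliminate b^-1) = x^2*y*z^2 - 2*x*y^2*z - x*z^3 + y^3 + y*z^2 + 2*x*z - 3*y
reduce: tr(a b a b a b a b) = tr(a b a b)*tr(a b a b) - tr(1)  (split on a) = z^4 - 4*z^2 + 2
reduce: tr(a b a b^-1 a b a b) = tr(a b a b a b a)*tr(b) - tr(a b a b a b a b)  (eliminate b^-1) = x*y*z^3 - y^2*z^2 - z^4 - 2*x*y*z + y^2 + 4*z^2 - 2
reduce: tr(b a b^-1 a b a b^-1 a) = tr(a b a b^-1 a b a)*tr(b) - tr(a b a b^-1 a b a b)  (eliminate b^-1) = x^2*y^2*z^2 - 2*x*y^3*z - 2*x*y*z^3 + y^4 + 2*y^2*z^2 + z^4 + 4*x*y*z - 4*y^2 - 4*z^2 + 2
reduce: tr(b a b^-1 a^-1 b a b^-1 a) = tr(b a b^-1 a b a b^-1)*tr(a) - tr(b a b^-1 a b a b^-1 a)  (eliminate a^-1) = -x^2*y^2*z^2 + x^3*y*z + 2*x*y^3*z + 2*x*y*z^3 - x^2*y^2 - x^2*z^2 - y^4 - 2*y^2*z^2 - z^4 - 4*x*y*z + x^2 + 4*y^2 + 4*z^2 - 2
reduce: tr(b^-1 a^-1 b a b^-1 a^-1 b a) = tr(b a b^-1 a^-1 b a b^-1)*tr(a) - tr(b a b^-1 a^-1 b a b^-1 a)  (eliminate a^-1) = x^2*y^2*z^2 - 2*x^3*y*z - 2*x*y^3*z - 2*x*y*z^3 + x^4 + 2*x^2*y^2 + 2*x^2*z^2 + y^4 + 2*y^2*z^2 + z^4 + 4*x*y*z - 4*x^2 - 4*y^2 - 4*z^2 + 2
tr(b^2) = tr(b)*tr(b) - tr(1)  (reduce the b square) = y^2 - 2
so tr(b^2 a b) = tr(b)*tr(b a b) - tr(b a)  (reduce the b square) = y^2*z - x*y - z
tr(a^-1 b^2 a b) = tr(b^2 a b)*tr(a) - tr(b^2 a b a)  (eliminate a^-1) = x*y^2*z - x^2*y - y*z^2 + y
tr(b a b^-1 a^-1 b) = tr(a^-1 b^2 a)*tr(b) - tr(a^-1 b^2 a b)  (eliminate b^-1) = -x*y^2*z + x^2*y + y^3 + y*z^2 - 3*y
reduce: tr(b^-2 a^-1 b a b^-1 a^-1 b a) = tr(b^-1 a^-1 b a b^-1 a^-1 b a)*tr(b) - tr(b^-1 a^-1 b a b^-1 a^-1 b a b)  (eliminate b^-1) = x^2*y^3*z^2 - 2*x^3*y^2*z - 2*x*y^4*z - 2*x*y^2*z^3 + x^4*y + 2*x^2*y^3 + 2*x^2*y*z^2 + y^5 + 2*y^3*z^2 + y*z^4 + 5*x*y^2*z - 5*x^2*y - 5*y^3 - 5*y*z^2 + 5*y
tr(b^-1 a^-1 b a b^-1 a^-1 b a^-1 b^-1) = tr(b^-2 a^-1 b a b^-1 a^-1 b)*tr(a) - tr(b^-2 a^-1 b a b^-1 a^-1 b a)  (eliminate a^-1) = -x^2*y^3*z^2 + 2*x^3*y^2*z + 2*x*y^4*z + 2*x*y^2*z^3 - x^4*y - 2*x^2*y^3 - 3*x^2*y*z^2 - y^5 - 2*y^3*z^2 - y*z^4 + x^3*z - 4*x*y^2*z + x*z^3 + 5*x^2*y + 5*y^3 + 5*y*z^2 - 3*x*z - 5*y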